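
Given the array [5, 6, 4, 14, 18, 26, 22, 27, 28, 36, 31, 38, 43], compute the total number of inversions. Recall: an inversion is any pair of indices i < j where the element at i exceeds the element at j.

4

Element-by-element contributions:
5 → 4 → 1
6 → 4 → 1
4 → none → 0
14 → none → 0
18 → none → 0
26 → 22 → 1
22 → none → 0
27 → none → 0
28 → none → 0
36 → 31 → 1
31 → none → 0
38 → none → 0
43 → none → 0
Sum: 1 + 1 + 0 + 0 + 0 + 1 + 0 + 0 + 0 + 1 + 0 + 0 + 0 = 4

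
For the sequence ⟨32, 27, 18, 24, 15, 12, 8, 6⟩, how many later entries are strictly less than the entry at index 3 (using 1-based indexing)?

4

The element at index 3 is 18.
Elements after it: 24, 15, 12, 8, 6
Those smaller than 18: 15, 12, 8, 6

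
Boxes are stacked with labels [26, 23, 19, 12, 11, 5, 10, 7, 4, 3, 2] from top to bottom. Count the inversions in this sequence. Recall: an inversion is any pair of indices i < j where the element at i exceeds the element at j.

53 out-of-order pairs

Element-by-element contributions:
26 → 23, 19, 12, 11, 5, 10, 7, 4, 3, 2 → 10
23 → 19, 12, 11, 5, 10, 7, 4, 3, 2 → 9
19 → 12, 11, 5, 10, 7, 4, 3, 2 → 8
12 → 11, 5, 10, 7, 4, 3, 2 → 7
11 → 5, 10, 7, 4, 3, 2 → 6
5 → 4, 3, 2 → 3
10 → 7, 4, 3, 2 → 4
7 → 4, 3, 2 → 3
4 → 3, 2 → 2
3 → 2 → 1
2 → none → 0
Sum: 10 + 9 + 8 + 7 + 6 + 3 + 4 + 3 + 2 + 1 + 0 = 53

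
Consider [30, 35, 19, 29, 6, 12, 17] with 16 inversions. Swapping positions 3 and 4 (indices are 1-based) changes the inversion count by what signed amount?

Positions 3 and 4 hold 19 and 29; after swapping, the array is [30, 35, 29, 19, 6, 12, 17].
Element-by-element contributions:
30 → 29, 19, 6, 12, 17 → 5
35 → 29, 19, 6, 12, 17 → 5
29 → 19, 6, 12, 17 → 4
19 → 6, 12, 17 → 3
6 → none → 0
12 → none → 0
17 → none → 0
Sum: 5 + 5 + 4 + 3 + 0 + 0 + 0 = 17
Change: 17 − 16 = +1

+1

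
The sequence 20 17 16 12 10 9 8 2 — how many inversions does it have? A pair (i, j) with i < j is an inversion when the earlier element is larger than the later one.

28

Element-by-element contributions:
20: 7
17: 6
16: 5
12: 4
10: 3
9: 2
8: 1
2: 0
Sum: 7 + 6 + 5 + 4 + 3 + 2 + 1 + 0 = 28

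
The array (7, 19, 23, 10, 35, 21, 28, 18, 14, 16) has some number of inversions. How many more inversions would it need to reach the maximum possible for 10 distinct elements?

Maximum inversions for 10 distinct elements is C(10, 2) = 10·9/2 = 45.
Current inversions — for each element, count later smaller elements:
7: 0
19: 4
23: 5
10: 0
35: 5
21: 3
28: 3
18: 2
14: 0
16: 0
Current total: 0 + 4 + 5 + 0 + 5 + 3 + 3 + 2 + 0 + 0 = 22
Shortfall: 45 − 22 = 23

23 inversions short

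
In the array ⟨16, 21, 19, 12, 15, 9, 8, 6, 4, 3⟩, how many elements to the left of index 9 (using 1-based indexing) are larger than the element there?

The element at index 9 is 4.
Elements before it: 16, 21, 19, 12, 15, 9, 8, 6
Those larger than 4: 16, 21, 19, 12, 15, 9, 8, 6

8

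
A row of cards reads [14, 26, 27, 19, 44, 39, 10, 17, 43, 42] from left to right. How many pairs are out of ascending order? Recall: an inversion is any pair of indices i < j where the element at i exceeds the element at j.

For each element, count later entries that are smaller:
14 → 10 → 1
26 → 19, 10, 17 → 3
27 → 19, 10, 17 → 3
19 → 10, 17 → 2
44 → 39, 10, 17, 43, 42 → 5
39 → 10, 17 → 2
10 → none → 0
17 → none → 0
43 → 42 → 1
42 → none → 0
Sum: 1 + 3 + 3 + 2 + 5 + 2 + 0 + 0 + 1 + 0 = 17

17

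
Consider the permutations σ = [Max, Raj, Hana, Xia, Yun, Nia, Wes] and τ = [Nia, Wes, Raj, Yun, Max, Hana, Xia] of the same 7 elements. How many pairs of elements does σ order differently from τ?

14

Assign each item its position (1..7) in the first ordering, then rewrite the second ordering as that position sequence:
positions: Max→1, Raj→2, Hana→3, Xia→4, Yun→5, Nia→6, Wes→7
second ordering as positions: [6, 7, 2, 5, 1, 3, 4]
Discordant pairs = inversions in this position sequence.
6: 2, 5, 1, 3, 4 → 5
7: 2, 5, 1, 3, 4 → 5
2: 1 → 1
5: 1, 3, 4 → 3
1: 0
3: 0
4: 0
Total: 5 + 5 + 1 + 3 + 0 + 0 + 0 = 14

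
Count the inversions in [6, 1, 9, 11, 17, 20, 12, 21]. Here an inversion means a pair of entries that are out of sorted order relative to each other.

3

For each element, count later entries that are smaller:
6: 1
1: 0
9: 0
11: 0
17: 1
20: 1
12: 0
21: 0
Sum: 1 + 0 + 0 + 0 + 1 + 1 + 0 + 0 = 3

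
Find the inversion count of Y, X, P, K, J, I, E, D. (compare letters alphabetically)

28

Sweep left to right; for each value list the smaller values that follow it:
Y: 7
X: 6
P: 5
K: 4
J: 3
I: 2
E: 1
D: 0
Sum: 7 + 6 + 5 + 4 + 3 + 2 + 1 + 0 = 28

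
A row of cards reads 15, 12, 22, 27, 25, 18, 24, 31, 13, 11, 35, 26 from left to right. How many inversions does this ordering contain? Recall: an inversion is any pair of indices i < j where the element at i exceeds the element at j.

26 out-of-order pairs

For each element, count later entries that are smaller:
15: 3
12: 1
22: 3
27: 6
25: 4
18: 2
24: 2
31: 3
13: 1
11: 0
35: 1
26: 0
Sum: 3 + 1 + 3 + 6 + 4 + 2 + 2 + 3 + 1 + 0 + 1 + 0 = 26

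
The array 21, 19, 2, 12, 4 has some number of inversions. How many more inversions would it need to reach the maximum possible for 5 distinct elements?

Maximum inversions for 5 distinct elements is C(5, 2) = 5·4/2 = 10.
Current inversions — for each element, count later smaller elements:
21: 4
19: 3
2: 0
12: 1
4: 0
Current total: 4 + 3 + 0 + 1 + 0 = 8
Shortfall: 10 − 8 = 2

2 inversions short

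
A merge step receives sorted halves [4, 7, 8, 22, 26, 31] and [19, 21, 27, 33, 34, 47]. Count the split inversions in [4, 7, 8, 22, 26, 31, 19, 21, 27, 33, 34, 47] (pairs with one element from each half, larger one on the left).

For each element r of the right run, count left-run elements greater than r:
r = 19: 22, 26, 31 → 3
r = 21: 22, 26, 31 → 3
r = 27: 31 → 1
r = 33: none → 0
r = 34: none → 0
r = 47: none → 0
Cross-inversions: 3 + 3 + 1 + 0 + 0 + 0 = 7

7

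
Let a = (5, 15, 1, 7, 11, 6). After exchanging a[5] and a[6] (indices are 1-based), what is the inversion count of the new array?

6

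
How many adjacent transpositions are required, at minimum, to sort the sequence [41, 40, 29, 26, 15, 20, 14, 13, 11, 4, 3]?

Each adjacent swap fixes exactly one inversion, so the minimum swap count equals the number of inversions.
Count inversions — for each element, later elements that are smaller:
41: 40, 29, 26, 15, 20, 14, 13, 11, 4, 3 → 10
40: 29, 26, 15, 20, 14, 13, 11, 4, 3 → 9
29: 26, 15, 20, 14, 13, 11, 4, 3 → 8
26: 15, 20, 14, 13, 11, 4, 3 → 7
15: 14, 13, 11, 4, 3 → 5
20: 14, 13, 11, 4, 3 → 5
14: 13, 11, 4, 3 → 4
13: 11, 4, 3 → 3
11: 4, 3 → 2
4: 3 → 1
3: none → 0
Total inversions: 10 + 9 + 8 + 7 + 5 + 5 + 4 + 3 + 2 + 1 + 0 = 54

54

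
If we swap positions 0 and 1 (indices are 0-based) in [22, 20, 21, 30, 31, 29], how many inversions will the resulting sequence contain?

Positions 0 and 1 hold 22 and 20; after swapping, the array is [20, 22, 21, 30, 31, 29].
Count, for each position, how many later elements it exceeds:
20: 0
22: 1
21: 0
30: 1
31: 1
29: 0
Sum: 0 + 1 + 0 + 1 + 1 + 0 = 3

3 inversions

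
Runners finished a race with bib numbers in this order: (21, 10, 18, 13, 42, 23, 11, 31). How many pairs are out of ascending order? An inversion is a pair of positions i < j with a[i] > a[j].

Element-by-element contributions:
21 → 10, 18, 13, 11 → 4
10 → none → 0
18 → 13, 11 → 2
13 → 11 → 1
42 → 23, 11, 31 → 3
23 → 11 → 1
11 → none → 0
31 → none → 0
Sum: 4 + 0 + 2 + 1 + 3 + 1 + 0 + 0 = 11

Inversions: 11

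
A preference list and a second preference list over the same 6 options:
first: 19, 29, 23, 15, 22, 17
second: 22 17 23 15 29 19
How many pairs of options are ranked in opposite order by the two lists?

13

Assign each item its position (1..6) in the first ordering, then rewrite the second ordering as that position sequence:
positions: 19→1, 29→2, 23→3, 15→4, 22→5, 17→6
second ordering as positions: [5, 6, 3, 4, 2, 1]
Discordant pairs = inversions in this position sequence.
5: 3, 4, 2, 1 → 4
6: 3, 4, 2, 1 → 4
3: 2, 1 → 2
4: 2, 1 → 2
2: 1 → 1
1: 0
Total: 4 + 4 + 2 + 2 + 1 + 0 = 13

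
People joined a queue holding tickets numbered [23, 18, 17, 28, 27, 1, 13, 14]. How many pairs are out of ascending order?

19 out-of-order pairs

Sweep left to right; for each value list the smaller values that follow it:
23 → 18, 17, 1, 13, 14 → 5
18 → 17, 1, 13, 14 → 4
17 → 1, 13, 14 → 3
28 → 27, 1, 13, 14 → 4
27 → 1, 13, 14 → 3
1 → none → 0
13 → none → 0
14 → none → 0
Sum: 5 + 4 + 3 + 4 + 3 + 0 + 0 + 0 = 19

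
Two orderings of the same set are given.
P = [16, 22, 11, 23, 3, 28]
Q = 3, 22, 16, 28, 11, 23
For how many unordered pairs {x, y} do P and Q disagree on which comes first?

Assign each item its position (1..6) in the first ordering, then rewrite the second ordering as that position sequence:
positions: 16→1, 22→2, 11→3, 23→4, 3→5, 28→6
second ordering as positions: [5, 2, 1, 6, 3, 4]
Discordant pairs = inversions in this position sequence.
5: 2, 1, 3, 4 → 4
2: 1 → 1
1: 0
6: 3, 4 → 2
3: 0
4: 0
Total: 4 + 1 + 0 + 2 + 0 + 0 = 7

7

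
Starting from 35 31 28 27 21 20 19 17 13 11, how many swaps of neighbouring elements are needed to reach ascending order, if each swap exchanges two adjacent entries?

There are 45 adjacent swaps.

Each adjacent swap fixes exactly one inversion, so the minimum swap count equals the number of inversions.
Count inversions — for each element, later elements that are smaller:
35: 31, 28, 27, 21, 20, 19, 17, 13, 11 → 9
31: 28, 27, 21, 20, 19, 17, 13, 11 → 8
28: 27, 21, 20, 19, 17, 13, 11 → 7
27: 21, 20, 19, 17, 13, 11 → 6
21: 20, 19, 17, 13, 11 → 5
20: 19, 17, 13, 11 → 4
19: 17, 13, 11 → 3
17: 13, 11 → 2
13: 11 → 1
11: none → 0
Total inversions: 9 + 8 + 7 + 6 + 5 + 4 + 3 + 2 + 1 + 0 = 45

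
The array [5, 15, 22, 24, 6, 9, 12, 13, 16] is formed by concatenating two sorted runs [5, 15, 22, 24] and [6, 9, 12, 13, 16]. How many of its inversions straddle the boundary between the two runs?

14

Take each right-half value and tally the left-half values above it:
r = 6: 15, 22, 24 → 3
r = 9: 15, 22, 24 → 3
r = 12: 15, 22, 24 → 3
r = 13: 15, 22, 24 → 3
r = 16: 22, 24 → 2
Cross-inversions: 3 + 3 + 3 + 3 + 2 = 14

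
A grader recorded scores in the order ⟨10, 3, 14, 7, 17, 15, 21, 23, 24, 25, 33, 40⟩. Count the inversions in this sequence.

Element-by-element contributions:
10 → 3, 7 → 2
3 → none → 0
14 → 7 → 1
7 → none → 0
17 → 15 → 1
15 → none → 0
21 → none → 0
23 → none → 0
24 → none → 0
25 → none → 0
33 → none → 0
40 → none → 0
Sum: 2 + 0 + 1 + 0 + 1 + 0 + 0 + 0 + 0 + 0 + 0 + 0 = 4

Inversions: 4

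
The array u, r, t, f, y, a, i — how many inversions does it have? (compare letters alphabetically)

Inversions: 14

Element-by-element contributions:
u → r, t, f, a, i → 5
r → f, a, i → 3
t → f, a, i → 3
f → a → 1
y → a, i → 2
a → none → 0
i → none → 0
Sum: 5 + 3 + 3 + 1 + 2 + 0 + 0 = 14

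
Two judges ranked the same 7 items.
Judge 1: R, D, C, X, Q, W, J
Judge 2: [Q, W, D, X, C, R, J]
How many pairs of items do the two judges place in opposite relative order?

Assign each item its position (1..7) in the first ordering, then rewrite the second ordering as that position sequence:
positions: R→1, D→2, C→3, X→4, Q→5, W→6, J→7
second ordering as positions: [5, 6, 2, 4, 3, 1, 7]
Discordant pairs = inversions in this position sequence.
5: 2, 4, 3, 1 → 4
6: 2, 4, 3, 1 → 4
2: 1 → 1
4: 3, 1 → 2
3: 1 → 1
1: 0
7: 0
Total: 4 + 4 + 1 + 2 + 1 + 0 + 0 = 12

12 discordant pairs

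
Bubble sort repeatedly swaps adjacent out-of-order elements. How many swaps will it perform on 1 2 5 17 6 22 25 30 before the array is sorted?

Each adjacent swap fixes exactly one inversion, so the minimum swap count equals the number of inversions.
Count inversions — for each element, later elements that are smaller:
1: none → 0
2: none → 0
5: none → 0
17: 6 → 1
6: none → 0
22: none → 0
25: none → 0
30: none → 0
Total inversions: 0 + 0 + 0 + 1 + 0 + 0 + 0 + 0 = 1

There is 1 swap.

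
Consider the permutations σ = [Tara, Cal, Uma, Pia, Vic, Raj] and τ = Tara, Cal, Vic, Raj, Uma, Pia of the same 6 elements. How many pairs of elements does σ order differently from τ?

Discordant pairs: 4

Assign each item its position (1..6) in the first ordering, then rewrite the second ordering as that position sequence:
positions: Tara→1, Cal→2, Uma→3, Pia→4, Vic→5, Raj→6
second ordering as positions: [1, 2, 5, 6, 3, 4]
Discordant pairs = inversions in this position sequence.
1: 0
2: 0
5: 3, 4 → 2
6: 3, 4 → 2
3: 0
4: 0
Total: 0 + 0 + 2 + 2 + 0 + 0 = 4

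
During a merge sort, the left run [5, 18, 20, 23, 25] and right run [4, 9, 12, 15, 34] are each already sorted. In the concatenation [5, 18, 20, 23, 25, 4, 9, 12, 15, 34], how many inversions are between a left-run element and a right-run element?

17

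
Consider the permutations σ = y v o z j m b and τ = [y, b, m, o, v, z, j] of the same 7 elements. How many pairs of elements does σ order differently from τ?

10

Assign each item its position (1..7) in the first ordering, then rewrite the second ordering as that position sequence:
positions: y→1, v→2, o→3, z→4, j→5, m→6, b→7
second ordering as positions: [1, 7, 6, 3, 2, 4, 5]
Discordant pairs = inversions in this position sequence.
1: 0
7: 6, 3, 2, 4, 5 → 5
6: 3, 2, 4, 5 → 4
3: 2 → 1
2: 0
4: 0
5: 0
Total: 0 + 5 + 4 + 1 + 0 + 0 + 0 = 10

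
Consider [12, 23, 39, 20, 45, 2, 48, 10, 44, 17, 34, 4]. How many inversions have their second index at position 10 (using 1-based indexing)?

6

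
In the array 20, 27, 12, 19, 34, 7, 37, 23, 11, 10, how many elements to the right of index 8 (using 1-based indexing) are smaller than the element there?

2

The element at index 8 is 23.
Elements after it: 11, 10
Those smaller than 23: 11, 10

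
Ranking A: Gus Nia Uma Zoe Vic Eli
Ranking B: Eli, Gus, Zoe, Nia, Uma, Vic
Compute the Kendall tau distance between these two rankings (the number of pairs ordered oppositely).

Assign each item its position (1..6) in the first ordering, then rewrite the second ordering as that position sequence:
positions: Gus→1, Nia→2, Uma→3, Zoe→4, Vic→5, Eli→6
second ordering as positions: [6, 1, 4, 2, 3, 5]
Discordant pairs = inversions in this position sequence.
6: 1, 4, 2, 3, 5 → 5
1: 0
4: 2, 3 → 2
2: 0
3: 0
5: 0
Total: 5 + 0 + 2 + 0 + 0 + 0 = 7

7 discordant pairs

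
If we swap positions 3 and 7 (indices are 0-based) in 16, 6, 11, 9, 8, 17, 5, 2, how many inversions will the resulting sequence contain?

Positions 3 and 7 hold 9 and 2; after swapping, the array is [16, 6, 11, 2, 8, 17, 5, 9].
Count, for each position, how many later elements it exceeds:
16: 6
6: 2
11: 4
2: 0
8: 1
17: 2
5: 0
9: 0
Sum: 6 + 2 + 4 + 0 + 1 + 2 + 0 + 0 = 15

15 inversions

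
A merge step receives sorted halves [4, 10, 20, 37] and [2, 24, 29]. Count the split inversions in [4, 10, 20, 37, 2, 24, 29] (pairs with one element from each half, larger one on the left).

6 split inversions

Take each right-half value and tally the left-half values above it:
r = 2: 4, 10, 20, 37 → 4
r = 24: 37 → 1
r = 29: 37 → 1
Cross-inversions: 4 + 1 + 1 = 6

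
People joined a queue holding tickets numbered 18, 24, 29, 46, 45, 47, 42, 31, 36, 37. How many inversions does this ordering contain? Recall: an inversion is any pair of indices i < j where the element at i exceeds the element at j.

16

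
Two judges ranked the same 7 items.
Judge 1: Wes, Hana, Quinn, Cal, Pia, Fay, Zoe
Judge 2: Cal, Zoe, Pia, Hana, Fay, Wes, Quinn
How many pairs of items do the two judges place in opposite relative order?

Discordant pairs: 14

Assign each item its position (1..7) in the first ordering, then rewrite the second ordering as that position sequence:
positions: Wes→1, Hana→2, Quinn→3, Cal→4, Pia→5, Fay→6, Zoe→7
second ordering as positions: [4, 7, 5, 2, 6, 1, 3]
Discordant pairs = inversions in this position sequence.
4: 2, 1, 3 → 3
7: 5, 2, 6, 1, 3 → 5
5: 2, 1, 3 → 3
2: 1 → 1
6: 1, 3 → 2
1: 0
3: 0
Total: 3 + 5 + 3 + 1 + 2 + 0 + 0 = 14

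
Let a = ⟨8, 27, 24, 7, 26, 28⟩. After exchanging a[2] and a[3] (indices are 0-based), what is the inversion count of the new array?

Positions 2 and 3 hold 24 and 7; after swapping, the array is [8, 27, 7, 24, 26, 28].
Count, for each position, how many later elements it exceeds:
8 → 7 → 1
27 → 7, 24, 26 → 3
7 → none → 0
24 → none → 0
26 → none → 0
28 → none → 0
Sum: 1 + 3 + 0 + 0 + 0 + 0 = 4

4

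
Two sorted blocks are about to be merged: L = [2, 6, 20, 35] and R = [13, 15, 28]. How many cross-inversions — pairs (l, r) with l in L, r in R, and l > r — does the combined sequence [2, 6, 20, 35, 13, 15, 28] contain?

For each element r of the right run, count left-run elements greater than r:
r = 13: 20, 35 → 2
r = 15: 20, 35 → 2
r = 28: 35 → 1
Cross-inversions: 2 + 2 + 1 = 5

5 split inversions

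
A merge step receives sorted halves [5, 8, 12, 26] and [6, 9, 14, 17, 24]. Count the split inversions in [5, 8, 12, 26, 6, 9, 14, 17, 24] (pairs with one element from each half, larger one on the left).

Count, for every r in R, how many entries of L exceed r:
r = 6: 8, 12, 26 → 3
r = 9: 12, 26 → 2
r = 14: 26 → 1
r = 17: 26 → 1
r = 24: 26 → 1
Cross-inversions: 3 + 2 + 1 + 1 + 1 = 8

8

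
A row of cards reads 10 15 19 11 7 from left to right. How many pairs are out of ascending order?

6 inversions

Sweep left to right; for each value list the smaller values that follow it:
10 → 7 → 1
15 → 11, 7 → 2
19 → 11, 7 → 2
11 → 7 → 1
7 → none → 0
Sum: 1 + 2 + 2 + 1 + 0 = 6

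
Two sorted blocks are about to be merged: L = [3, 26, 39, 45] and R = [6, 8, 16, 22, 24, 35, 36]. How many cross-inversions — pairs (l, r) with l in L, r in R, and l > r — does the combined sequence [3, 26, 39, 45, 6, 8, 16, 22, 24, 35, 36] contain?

19

Take each right-half value and tally the left-half values above it:
r = 6: 26, 39, 45 → 3
r = 8: 26, 39, 45 → 3
r = 16: 26, 39, 45 → 3
r = 22: 26, 39, 45 → 3
r = 24: 26, 39, 45 → 3
r = 35: 39, 45 → 2
r = 36: 39, 45 → 2
Cross-inversions: 3 + 3 + 3 + 3 + 3 + 2 + 2 = 19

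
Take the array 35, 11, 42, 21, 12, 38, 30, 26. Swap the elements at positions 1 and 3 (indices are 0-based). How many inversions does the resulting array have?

Positions 1 and 3 hold 11 and 21; after swapping, the array is [35, 21, 42, 11, 12, 38, 30, 26].
Sweep left to right; for each value list the smaller values that follow it:
35 → 21, 11, 12, 30, 26 → 5
21 → 11, 12 → 2
42 → 11, 12, 38, 30, 26 → 5
11 → none → 0
12 → none → 0
38 → 30, 26 → 2
30 → 26 → 1
26 → none → 0
Sum: 5 + 2 + 5 + 0 + 0 + 2 + 1 + 0 = 15

15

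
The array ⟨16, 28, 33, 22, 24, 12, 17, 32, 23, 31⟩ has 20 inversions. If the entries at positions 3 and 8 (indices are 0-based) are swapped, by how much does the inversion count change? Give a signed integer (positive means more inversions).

Positions 3 and 8 hold 22 and 23; after swapping, the array is [16, 28, 33, 23, 24, 12, 17, 32, 22, 31].
Count, for each position, how many later elements it exceeds:
16 → 12 → 1
28 → 23, 24, 12, 17, 22 → 5
33 → 23, 24, 12, 17, 32, 22, 31 → 7
23 → 12, 17, 22 → 3
24 → 12, 17, 22 → 3
12 → none → 0
17 → none → 0
32 → 22, 31 → 2
22 → none → 0
31 → none → 0
Sum: 1 + 5 + 7 + 3 + 3 + 0 + 0 + 2 + 0 + 0 = 21
Change: 21 − 20 = +1

+1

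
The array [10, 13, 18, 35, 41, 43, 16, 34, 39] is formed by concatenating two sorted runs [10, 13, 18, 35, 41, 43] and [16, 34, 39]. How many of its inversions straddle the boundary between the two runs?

9

Take each right-half value and tally the left-half values above it:
r = 16: 18, 35, 41, 43 → 4
r = 34: 35, 41, 43 → 3
r = 39: 41, 43 → 2
Cross-inversions: 4 + 3 + 2 = 9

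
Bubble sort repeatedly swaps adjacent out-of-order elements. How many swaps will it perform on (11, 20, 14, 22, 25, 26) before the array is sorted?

There is 1 adjacent swap.

The minimum number of adjacent swaps to sort an array equals its inversion count, since every such swap removes exactly one inversion.
Count inversions — for each element, later elements that are smaller:
11: none → 0
20: 14 → 1
14: none → 0
22: none → 0
25: none → 0
26: none → 0
Total inversions: 0 + 1 + 0 + 0 + 0 + 0 = 1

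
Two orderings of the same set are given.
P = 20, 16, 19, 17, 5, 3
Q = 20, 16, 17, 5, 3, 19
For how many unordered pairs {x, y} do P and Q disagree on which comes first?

3 disagreeing pairs

Assign each item its position (1..6) in the first ordering, then rewrite the second ordering as that position sequence:
positions: 20→1, 16→2, 19→3, 17→4, 5→5, 3→6
second ordering as positions: [1, 2, 4, 5, 6, 3]
Discordant pairs = inversions in this position sequence.
1: 0
2: 0
4: 3 → 1
5: 3 → 1
6: 3 → 1
3: 0
Total: 0 + 0 + 1 + 1 + 1 + 0 = 3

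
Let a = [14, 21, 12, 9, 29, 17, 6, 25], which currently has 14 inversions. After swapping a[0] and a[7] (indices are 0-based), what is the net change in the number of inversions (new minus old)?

Positions 0 and 7 hold 14 and 25; after swapping, the array is [25, 21, 12, 9, 29, 17, 6, 14].
Sweep left to right; for each value list the smaller values that follow it:
25 → 21, 12, 9, 17, 6, 14 → 6
21 → 12, 9, 17, 6, 14 → 5
12 → 9, 6 → 2
9 → 6 → 1
29 → 17, 6, 14 → 3
17 → 6, 14 → 2
6 → none → 0
14 → none → 0
Sum: 6 + 5 + 2 + 1 + 3 + 2 + 0 + 0 = 19
Change: 19 − 14 = +5

+5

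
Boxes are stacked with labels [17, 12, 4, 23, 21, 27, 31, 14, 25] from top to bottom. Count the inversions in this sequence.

11

Element-by-element contributions:
17: 3
12: 1
4: 0
23: 2
21: 1
27: 2
31: 2
14: 0
25: 0
Sum: 3 + 1 + 0 + 2 + 1 + 2 + 2 + 0 + 0 = 11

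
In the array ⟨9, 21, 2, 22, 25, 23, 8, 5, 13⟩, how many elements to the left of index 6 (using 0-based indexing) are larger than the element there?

The element at index 6 is 8.
Elements before it: 9, 21, 2, 22, 25, 23
Those larger than 8: 9, 21, 22, 25, 23

5 such elements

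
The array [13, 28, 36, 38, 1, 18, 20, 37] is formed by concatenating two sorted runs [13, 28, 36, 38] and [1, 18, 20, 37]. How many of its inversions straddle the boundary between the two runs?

There are 11 cross-inversions.

For each element r of the right run, count left-run elements greater than r:
r = 1: 13, 28, 36, 38 → 4
r = 18: 28, 36, 38 → 3
r = 20: 28, 36, 38 → 3
r = 37: 38 → 1
Cross-inversions: 4 + 3 + 3 + 1 = 11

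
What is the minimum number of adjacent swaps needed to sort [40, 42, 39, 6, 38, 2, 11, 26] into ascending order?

Each adjacent swap fixes exactly one inversion, so the minimum swap count equals the number of inversions.
Count inversions — for each element, later elements that are smaller:
40: 39, 6, 38, 2, 11, 26 → 6
42: 39, 6, 38, 2, 11, 26 → 6
39: 6, 38, 2, 11, 26 → 5
6: 2 → 1
38: 2, 11, 26 → 3
2: none → 0
11: none → 0
26: none → 0
Total inversions: 6 + 6 + 5 + 1 + 3 + 0 + 0 + 0 = 21

21 adjacent swaps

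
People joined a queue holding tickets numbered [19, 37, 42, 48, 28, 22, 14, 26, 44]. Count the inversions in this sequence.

For each element, count later entries that are smaller:
19: 1
37: 4
42: 4
48: 5
28: 3
22: 1
14: 0
26: 0
44: 0
Sum: 1 + 4 + 4 + 5 + 3 + 1 + 0 + 0 + 0 = 18

18 out-of-order pairs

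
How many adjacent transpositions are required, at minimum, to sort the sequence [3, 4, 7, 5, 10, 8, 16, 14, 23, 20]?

The minimum number of adjacent swaps to sort an array equals its inversion count, since every such swap removes exactly one inversion.
Count inversions — for each element, later elements that are smaller:
3: none → 0
4: none → 0
7: 5 → 1
5: none → 0
10: 8 → 1
8: none → 0
16: 14 → 1
14: none → 0
23: 20 → 1
20: none → 0
Total inversions: 0 + 0 + 1 + 0 + 1 + 0 + 1 + 0 + 1 + 0 = 4

4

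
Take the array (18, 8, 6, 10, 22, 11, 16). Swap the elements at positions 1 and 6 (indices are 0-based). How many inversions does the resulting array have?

Positions 1 and 6 hold 8 and 16; after swapping, the array is [18, 16, 6, 10, 22, 11, 8].
Sweep left to right; for each value list the smaller values that follow it:
18 → 16, 6, 10, 11, 8 → 5
16 → 6, 10, 11, 8 → 4
6 → none → 0
10 → 8 → 1
22 → 11, 8 → 2
11 → 8 → 1
8 → none → 0
Sum: 5 + 4 + 0 + 1 + 2 + 1 + 0 = 13

13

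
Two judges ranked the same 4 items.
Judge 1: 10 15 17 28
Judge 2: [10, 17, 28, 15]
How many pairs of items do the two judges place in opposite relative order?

Discordant pairs: 2

Assign each item its position (1..4) in the first ordering, then rewrite the second ordering as that position sequence:
positions: 10→1, 15→2, 17→3, 28→4
second ordering as positions: [1, 3, 4, 2]
Discordant pairs = inversions in this position sequence.
1: 0
3: 2 → 1
4: 2 → 1
2: 0
Total: 0 + 1 + 1 + 0 = 2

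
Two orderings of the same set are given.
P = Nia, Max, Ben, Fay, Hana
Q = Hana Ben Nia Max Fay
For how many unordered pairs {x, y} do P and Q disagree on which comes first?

Assign each item its position (1..5) in the first ordering, then rewrite the second ordering as that position sequence:
positions: Nia→1, Max→2, Ben→3, Fay→4, Hana→5
second ordering as positions: [5, 3, 1, 2, 4]
Discordant pairs = inversions in this position sequence.
5: 3, 1, 2, 4 → 4
3: 1, 2 → 2
1: 0
2: 0
4: 0
Total: 4 + 2 + 0 + 0 + 0 = 6

6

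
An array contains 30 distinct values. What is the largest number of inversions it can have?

Inversions: 435

A reversed (strictly descending) arrangement makes every pair an inversion, giving C(30, 2) inversions.
C(30, 2) = 30·29/2 = 435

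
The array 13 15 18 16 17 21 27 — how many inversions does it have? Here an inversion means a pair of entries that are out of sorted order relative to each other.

Out-of-order index pairs (0-indexed):
(2,3): 18 > 16
(2,4): 18 > 17
That's 2 pairs.

2 inversions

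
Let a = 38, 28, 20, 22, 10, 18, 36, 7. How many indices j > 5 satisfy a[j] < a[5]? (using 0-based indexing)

1

The element at index 5 is 18.
Elements after it: 36, 7
Those smaller than 18: 7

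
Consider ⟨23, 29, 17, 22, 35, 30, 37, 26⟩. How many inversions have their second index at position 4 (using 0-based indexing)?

The element at index 4 is 35.
Elements before it: 23, 29, 17, 22
None of them are larger than 35.

0 such elements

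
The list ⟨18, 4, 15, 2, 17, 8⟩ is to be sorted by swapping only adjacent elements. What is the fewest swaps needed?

9

Minimum adjacent swaps = number of inversions (each swap of adjacent out-of-order elements removes one inversion and no swap can remove more).
Count inversions — for each element, later elements that are smaller:
18: 4, 15, 2, 17, 8 → 5
4: 2 → 1
15: 2, 8 → 2
2: none → 0
17: 8 → 1
8: none → 0
Total inversions: 5 + 1 + 2 + 0 + 1 + 0 = 9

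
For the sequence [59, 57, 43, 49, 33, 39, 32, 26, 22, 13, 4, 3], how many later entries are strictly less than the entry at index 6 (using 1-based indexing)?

6

The element at index 6 is 39.
Elements after it: 32, 26, 22, 13, 4, 3
Those smaller than 39: 32, 26, 22, 13, 4, 3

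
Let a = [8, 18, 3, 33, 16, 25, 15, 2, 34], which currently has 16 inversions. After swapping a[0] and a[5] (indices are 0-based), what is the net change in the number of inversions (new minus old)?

Positions 0 and 5 hold 8 and 25; after swapping, the array is [25, 18, 3, 33, 16, 8, 15, 2, 34].
Count, for each position, how many later elements it exceeds:
25: 6
18: 5
3: 1
33: 4
16: 3
8: 1
15: 1
2: 0
34: 0
Sum: 6 + 5 + 1 + 4 + 3 + 1 + 1 + 0 + 0 = 21
Change: 21 − 16 = +5

+5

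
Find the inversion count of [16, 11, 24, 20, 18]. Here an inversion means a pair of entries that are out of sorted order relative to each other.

For each element, count later entries that are smaller:
16 → 11 → 1
11 → none → 0
24 → 20, 18 → 2
20 → 18 → 1
18 → none → 0
Sum: 1 + 0 + 2 + 1 + 0 = 4

4 inversions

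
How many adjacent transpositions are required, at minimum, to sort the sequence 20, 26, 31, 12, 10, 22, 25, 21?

15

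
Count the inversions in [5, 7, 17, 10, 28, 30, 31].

Element-by-element contributions:
5 → none → 0
7 → none → 0
17 → 10 → 1
10 → none → 0
28 → none → 0
30 → none → 0
31 → none → 0
Sum: 0 + 0 + 1 + 0 + 0 + 0 + 0 = 1

1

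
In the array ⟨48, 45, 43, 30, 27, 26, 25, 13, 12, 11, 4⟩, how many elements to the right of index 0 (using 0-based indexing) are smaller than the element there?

10

The element at index 0 is 48.
Elements after it: 45, 43, 30, 27, 26, 25, 13, 12, 11, 4
Those smaller than 48: 45, 43, 30, 27, 26, 25, 13, 12, 11, 4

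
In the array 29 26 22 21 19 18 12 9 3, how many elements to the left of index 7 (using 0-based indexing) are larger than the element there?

The element at index 7 is 9.
Elements before it: 29, 26, 22, 21, 19, 18, 12
Those larger than 9: 29, 26, 22, 21, 19, 18, 12

7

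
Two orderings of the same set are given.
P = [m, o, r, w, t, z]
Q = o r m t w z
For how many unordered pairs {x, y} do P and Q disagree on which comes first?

Assign each item its position (1..6) in the first ordering, then rewrite the second ordering as that position sequence:
positions: m→1, o→2, r→3, w→4, t→5, z→6
second ordering as positions: [2, 3, 1, 5, 4, 6]
Discordant pairs = inversions in this position sequence.
2: 1 → 1
3: 1 → 1
1: 0
5: 4 → 1
4: 0
6: 0
Total: 1 + 1 + 0 + 1 + 0 + 0 = 3

There are 3 disagreeing pairs.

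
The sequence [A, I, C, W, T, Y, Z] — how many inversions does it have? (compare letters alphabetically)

Sweep left to right; for each value list the smaller values that follow it:
A: 0
I: 1
C: 0
W: 1
T: 0
Y: 0
Z: 0
Sum: 0 + 1 + 0 + 1 + 0 + 0 + 0 = 2

2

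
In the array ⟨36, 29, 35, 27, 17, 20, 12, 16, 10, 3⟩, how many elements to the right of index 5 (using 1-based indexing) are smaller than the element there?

The element at index 5 is 17.
Elements after it: 20, 12, 16, 10, 3
Those smaller than 17: 12, 16, 10, 3

4 such elements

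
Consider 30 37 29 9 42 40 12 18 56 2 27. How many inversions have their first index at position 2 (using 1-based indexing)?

6

The element at index 2 is 37.
Elements after it: 29, 9, 42, 40, 12, 18, 56, 2, 27
Those smaller than 37: 29, 9, 12, 18, 2, 27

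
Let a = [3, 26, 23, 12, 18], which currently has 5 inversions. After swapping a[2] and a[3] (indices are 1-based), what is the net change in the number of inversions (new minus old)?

-1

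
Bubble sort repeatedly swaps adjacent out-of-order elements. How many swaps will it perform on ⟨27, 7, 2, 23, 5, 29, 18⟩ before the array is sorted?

10 adjacent swaps

Each adjacent swap fixes exactly one inversion, so the minimum swap count equals the number of inversions.
Count inversions — for each element, later elements that are smaller:
27: 7, 2, 23, 5, 18 → 5
7: 2, 5 → 2
2: none → 0
23: 5, 18 → 2
5: none → 0
29: 18 → 1
18: none → 0
Total inversions: 5 + 2 + 0 + 2 + 0 + 1 + 0 = 10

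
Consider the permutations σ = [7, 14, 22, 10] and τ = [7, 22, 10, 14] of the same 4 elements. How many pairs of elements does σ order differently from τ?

Assign each item its position (1..4) in the first ordering, then rewrite the second ordering as that position sequence:
positions: 7→1, 14→2, 22→3, 10→4
second ordering as positions: [1, 3, 4, 2]
Discordant pairs = inversions in this position sequence.
1: 0
3: 2 → 1
4: 2 → 1
2: 0
Total: 0 + 1 + 1 + 0 = 2

2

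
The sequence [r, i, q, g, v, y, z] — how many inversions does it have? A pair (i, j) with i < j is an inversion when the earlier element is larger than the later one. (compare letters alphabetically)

Element-by-element contributions:
r → i, q, g → 3
i → g → 1
q → g → 1
g → none → 0
v → none → 0
y → none → 0
z → none → 0
Sum: 3 + 1 + 1 + 0 + 0 + 0 + 0 = 5

5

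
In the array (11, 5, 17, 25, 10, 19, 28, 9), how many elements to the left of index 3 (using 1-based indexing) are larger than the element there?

0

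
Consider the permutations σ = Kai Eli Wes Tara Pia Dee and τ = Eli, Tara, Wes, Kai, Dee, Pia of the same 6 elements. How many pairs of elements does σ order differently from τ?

5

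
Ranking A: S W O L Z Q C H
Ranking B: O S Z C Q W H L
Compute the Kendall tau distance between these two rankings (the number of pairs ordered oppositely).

10 discordant pairs

Assign each item its position (1..8) in the first ordering, then rewrite the second ordering as that position sequence:
positions: S→1, W→2, O→3, L→4, Z→5, Q→6, C→7, H→8
second ordering as positions: [3, 1, 5, 7, 6, 2, 8, 4]
Discordant pairs = inversions in this position sequence.
3: 1, 2 → 2
1: 0
5: 2, 4 → 2
7: 6, 2, 4 → 3
6: 2, 4 → 2
2: 0
8: 4 → 1
4: 0
Total: 2 + 0 + 2 + 3 + 2 + 0 + 1 + 0 = 10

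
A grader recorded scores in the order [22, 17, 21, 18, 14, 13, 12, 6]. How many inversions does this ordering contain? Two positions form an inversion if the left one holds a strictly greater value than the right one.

Sweep left to right; for each value list the smaller values that follow it:
22: 7
17: 4
21: 5
18: 4
14: 3
13: 2
12: 1
6: 0
Sum: 7 + 4 + 5 + 4 + 3 + 2 + 1 + 0 = 26

Out-of-order pairs: 26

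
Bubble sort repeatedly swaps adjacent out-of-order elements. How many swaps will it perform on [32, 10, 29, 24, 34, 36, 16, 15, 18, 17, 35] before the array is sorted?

The minimum number of adjacent swaps to sort an array equals its inversion count, since every such swap removes exactly one inversion.
Count inversions — for each element, later elements that are smaller:
32: 10, 29, 24, 16, 15, 18, 17 → 7
10: none → 0
29: 24, 16, 15, 18, 17 → 5
24: 16, 15, 18, 17 → 4
34: 16, 15, 18, 17 → 4
36: 16, 15, 18, 17, 35 → 5
16: 15 → 1
15: none → 0
18: 17 → 1
17: none → 0
35: none → 0
Total inversions: 7 + 0 + 5 + 4 + 4 + 5 + 1 + 0 + 1 + 0 + 0 = 27

27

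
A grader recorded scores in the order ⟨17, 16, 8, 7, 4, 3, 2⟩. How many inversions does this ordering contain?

Sweep left to right; for each value list the smaller values that follow it:
17 → 16, 8, 7, 4, 3, 2 → 6
16 → 8, 7, 4, 3, 2 → 5
8 → 7, 4, 3, 2 → 4
7 → 4, 3, 2 → 3
4 → 3, 2 → 2
3 → 2 → 1
2 → none → 0
Sum: 6 + 5 + 4 + 3 + 2 + 1 + 0 = 21

There are 21 out-of-order pairs.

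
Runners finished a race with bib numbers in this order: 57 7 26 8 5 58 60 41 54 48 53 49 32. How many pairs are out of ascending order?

Sweep left to right; for each value list the smaller values that follow it:
57: 10
7: 1
26: 2
8: 1
5: 0
58: 6
60: 6
41: 1
54: 4
48: 1
53: 2
49: 1
32: 0
Sum: 10 + 1 + 2 + 1 + 0 + 6 + 6 + 1 + 4 + 1 + 2 + 1 + 0 = 35

35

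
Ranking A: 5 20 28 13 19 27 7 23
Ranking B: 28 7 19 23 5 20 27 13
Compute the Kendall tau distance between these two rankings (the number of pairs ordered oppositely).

15

Assign each item its position (1..8) in the first ordering, then rewrite the second ordering as that position sequence:
positions: 5→1, 20→2, 28→3, 13→4, 19→5, 27→6, 7→7, 23→8
second ordering as positions: [3, 7, 5, 8, 1, 2, 6, 4]
Discordant pairs = inversions in this position sequence.
3: 1, 2 → 2
7: 5, 1, 2, 6, 4 → 5
5: 1, 2, 4 → 3
8: 1, 2, 6, 4 → 4
1: 0
2: 0
6: 4 → 1
4: 0
Total: 2 + 5 + 3 + 4 + 0 + 0 + 1 + 0 = 15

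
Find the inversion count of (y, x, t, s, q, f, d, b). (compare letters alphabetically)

28 inversions

Element-by-element contributions:
y: 7
x: 6
t: 5
s: 4
q: 3
f: 2
d: 1
b: 0
Sum: 7 + 6 + 5 + 4 + 3 + 2 + 1 + 0 = 28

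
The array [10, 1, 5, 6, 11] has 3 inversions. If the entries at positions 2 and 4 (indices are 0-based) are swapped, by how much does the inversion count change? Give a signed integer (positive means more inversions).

Positions 2 and 4 hold 5 and 11; after swapping, the array is [10, 1, 11, 6, 5].
Sweep left to right; for each value list the smaller values that follow it:
10 → 1, 6, 5 → 3
1 → none → 0
11 → 6, 5 → 2
6 → 5 → 1
5 → none → 0
Sum: 3 + 0 + 2 + 1 + 0 = 6
Change: 6 − 3 = +3

+3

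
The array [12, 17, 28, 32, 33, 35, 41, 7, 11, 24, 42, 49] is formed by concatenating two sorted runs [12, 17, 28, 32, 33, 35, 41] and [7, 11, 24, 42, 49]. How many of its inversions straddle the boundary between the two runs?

Take each right-half value and tally the left-half values above it:
r = 7: 12, 17, 28, 32, 33, 35, 41 → 7
r = 11: 12, 17, 28, 32, 33, 35, 41 → 7
r = 24: 28, 32, 33, 35, 41 → 5
r = 42: none → 0
r = 49: none → 0
Cross-inversions: 7 + 7 + 5 + 0 + 0 = 19

19 split inversions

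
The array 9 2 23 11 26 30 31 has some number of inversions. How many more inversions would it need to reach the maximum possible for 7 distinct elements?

Maximum inversions for 7 distinct elements is C(7, 2) = 7·6/2 = 21.
Current inversions — for each element, count later smaller elements:
9: 1
2: 0
23: 1
11: 0
26: 0
30: 0
31: 0
Current total: 1 + 0 + 1 + 0 + 0 + 0 + 0 = 2
Shortfall: 21 − 2 = 19

19 inversions short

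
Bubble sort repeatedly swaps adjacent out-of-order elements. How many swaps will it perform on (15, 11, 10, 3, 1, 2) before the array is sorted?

14

The minimum number of adjacent swaps to sort an array equals its inversion count, since every such swap removes exactly one inversion.
Count inversions — for each element, later elements that are smaller:
15: 11, 10, 3, 1, 2 → 5
11: 10, 3, 1, 2 → 4
10: 3, 1, 2 → 3
3: 1, 2 → 2
1: none → 0
2: none → 0
Total inversions: 5 + 4 + 3 + 2 + 0 + 0 = 14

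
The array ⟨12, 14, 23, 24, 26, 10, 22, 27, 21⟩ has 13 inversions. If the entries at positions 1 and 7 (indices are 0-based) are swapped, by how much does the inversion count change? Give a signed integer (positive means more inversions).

Positions 1 and 7 hold 14 and 27; after swapping, the array is [12, 27, 23, 24, 26, 10, 22, 14, 21].
Element-by-element contributions:
12: 1
27: 7
23: 4
24: 4
26: 4
10: 0
22: 2
14: 0
21: 0
Sum: 1 + 7 + 4 + 4 + 4 + 0 + 2 + 0 + 0 = 22
Change: 22 − 13 = +9

+9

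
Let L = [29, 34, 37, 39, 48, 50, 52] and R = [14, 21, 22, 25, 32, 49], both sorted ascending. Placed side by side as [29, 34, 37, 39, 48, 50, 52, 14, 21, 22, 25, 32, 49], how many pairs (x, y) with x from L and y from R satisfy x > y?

Take each right-half value and tally the left-half values above it:
r = 14: 29, 34, 37, 39, 48, 50, 52 → 7
r = 21: 29, 34, 37, 39, 48, 50, 52 → 7
r = 22: 29, 34, 37, 39, 48, 50, 52 → 7
r = 25: 29, 34, 37, 39, 48, 50, 52 → 7
r = 32: 34, 37, 39, 48, 50, 52 → 6
r = 49: 50, 52 → 2
Cross-inversions: 7 + 7 + 7 + 7 + 6 + 2 = 36

Split inversions: 36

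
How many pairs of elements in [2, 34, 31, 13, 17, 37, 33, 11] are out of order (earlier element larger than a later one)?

Element-by-element contributions:
2 → none → 0
34 → 31, 13, 17, 33, 11 → 5
31 → 13, 17, 11 → 3
13 → 11 → 1
17 → 11 → 1
37 → 33, 11 → 2
33 → 11 → 1
11 → none → 0
Sum: 0 + 5 + 3 + 1 + 1 + 2 + 1 + 0 = 13

13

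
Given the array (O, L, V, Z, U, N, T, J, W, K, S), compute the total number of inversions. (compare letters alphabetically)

31 inversions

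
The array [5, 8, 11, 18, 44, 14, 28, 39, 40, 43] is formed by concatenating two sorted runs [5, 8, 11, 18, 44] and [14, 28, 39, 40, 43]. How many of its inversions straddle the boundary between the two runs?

Cross-inversions: 6

For each element r of the right run, count left-run elements greater than r:
r = 14: 18, 44 → 2
r = 28: 44 → 1
r = 39: 44 → 1
r = 40: 44 → 1
r = 43: 44 → 1
Cross-inversions: 2 + 1 + 1 + 1 + 1 = 6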